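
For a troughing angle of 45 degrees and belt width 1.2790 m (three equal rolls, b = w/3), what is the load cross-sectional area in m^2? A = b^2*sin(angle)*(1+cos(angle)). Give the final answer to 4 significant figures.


b = 1.2790/3 = 0.426333 m
A = 0.426333^2 * sin(45 deg) * (1 + cos(45 deg))
A = 0.2194 m^2


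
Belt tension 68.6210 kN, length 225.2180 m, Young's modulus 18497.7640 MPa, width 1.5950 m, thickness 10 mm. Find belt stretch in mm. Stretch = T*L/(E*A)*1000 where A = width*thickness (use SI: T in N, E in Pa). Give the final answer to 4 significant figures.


A = 1.5950 * 0.01 = 0.01595 m^2
Stretch = 68.6210*1000 * 225.2180 / (18497.7640e6 * 0.01595) * 1000
Stretch = 52.38 mm


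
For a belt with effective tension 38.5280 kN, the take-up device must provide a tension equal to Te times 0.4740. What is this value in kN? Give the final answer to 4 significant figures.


T_tu = 38.5280 * 0.4740
T_tu = 18.26 kN


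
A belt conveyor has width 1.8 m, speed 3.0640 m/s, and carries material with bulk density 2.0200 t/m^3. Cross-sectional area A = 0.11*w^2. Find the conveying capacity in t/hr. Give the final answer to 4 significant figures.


A = 0.11 * 1.8^2 = 0.3564 m^2
C = 0.3564 * 3.0640 * 2.0200 * 3600
C = 7941 t/hr


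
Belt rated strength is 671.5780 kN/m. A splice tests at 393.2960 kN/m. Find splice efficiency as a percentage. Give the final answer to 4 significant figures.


Eff = 393.2960 / 671.5780 * 100
Eff = 58.56 %


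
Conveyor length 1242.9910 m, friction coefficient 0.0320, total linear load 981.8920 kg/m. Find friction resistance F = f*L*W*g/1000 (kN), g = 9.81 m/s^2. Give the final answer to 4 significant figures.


F = 0.0320 * 1242.9910 * 981.8920 * 9.81 / 1000
F = 383.1 kN


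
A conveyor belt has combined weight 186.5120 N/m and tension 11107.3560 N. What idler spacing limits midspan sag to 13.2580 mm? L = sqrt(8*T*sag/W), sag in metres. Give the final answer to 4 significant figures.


sag = 13.2580/1000 = 0.013258 m
L = sqrt(8 * 11107.3560 * 0.013258 / 186.5120)
L = 2.513 m


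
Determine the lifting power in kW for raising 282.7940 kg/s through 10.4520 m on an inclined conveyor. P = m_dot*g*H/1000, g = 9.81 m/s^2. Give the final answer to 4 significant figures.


P = 282.7940 * 9.81 * 10.4520 / 1000
P = 29.00 kW


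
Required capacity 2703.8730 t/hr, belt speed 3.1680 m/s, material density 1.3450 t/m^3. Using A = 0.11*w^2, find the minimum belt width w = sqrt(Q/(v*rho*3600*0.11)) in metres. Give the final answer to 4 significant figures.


A_req = 2703.8730 / (3.1680 * 1.3450 * 3600) = 0.176269 m^2
w = sqrt(0.176269 / 0.11)
w = 1.266 m


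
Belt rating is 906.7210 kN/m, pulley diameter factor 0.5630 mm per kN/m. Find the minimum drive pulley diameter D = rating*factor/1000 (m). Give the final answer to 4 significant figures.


D = 906.7210 * 0.5630 / 1000
D = 0.5105 m


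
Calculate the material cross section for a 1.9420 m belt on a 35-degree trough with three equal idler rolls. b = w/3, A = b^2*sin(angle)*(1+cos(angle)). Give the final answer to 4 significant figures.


b = 1.9420/3 = 0.647333 m
A = 0.647333^2 * sin(35 deg) * (1 + cos(35 deg))
A = 0.4372 m^2


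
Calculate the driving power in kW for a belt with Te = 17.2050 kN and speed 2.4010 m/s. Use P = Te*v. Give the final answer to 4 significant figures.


P = Te * v = 17.2050 * 2.4010
P = 41.31 kW


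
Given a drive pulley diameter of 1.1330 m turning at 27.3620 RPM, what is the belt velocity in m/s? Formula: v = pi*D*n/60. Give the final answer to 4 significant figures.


v = pi * 1.1330 * 27.3620 / 60
v = 1.623 m/s


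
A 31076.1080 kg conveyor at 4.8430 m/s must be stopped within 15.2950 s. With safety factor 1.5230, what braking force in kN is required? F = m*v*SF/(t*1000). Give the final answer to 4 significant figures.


F = 31076.1080 * 4.8430 / 15.2950 * 1.5230 / 1000
F = 14.99 kN


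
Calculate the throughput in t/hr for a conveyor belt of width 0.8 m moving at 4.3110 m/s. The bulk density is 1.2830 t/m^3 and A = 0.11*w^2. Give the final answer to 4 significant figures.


A = 0.11 * 0.8^2 = 0.0704 m^2
C = 0.0704 * 4.3110 * 1.2830 * 3600
C = 1402 t/hr


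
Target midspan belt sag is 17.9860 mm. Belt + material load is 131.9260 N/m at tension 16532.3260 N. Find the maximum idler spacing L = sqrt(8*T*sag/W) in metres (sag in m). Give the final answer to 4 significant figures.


sag = 17.9860/1000 = 0.017986 m
L = sqrt(8 * 16532.3260 * 0.017986 / 131.9260)
L = 4.246 m


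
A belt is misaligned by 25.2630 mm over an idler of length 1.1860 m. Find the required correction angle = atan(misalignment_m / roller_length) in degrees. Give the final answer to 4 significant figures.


misalign_m = 25.2630 / 1000 = 0.025263 m
angle = atan(0.025263 / 1.1860)
angle = 1.220 deg


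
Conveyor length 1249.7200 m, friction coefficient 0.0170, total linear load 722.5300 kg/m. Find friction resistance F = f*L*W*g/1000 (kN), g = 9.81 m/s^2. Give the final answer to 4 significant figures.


F = 0.0170 * 1249.7200 * 722.5300 * 9.81 / 1000
F = 150.6 kN


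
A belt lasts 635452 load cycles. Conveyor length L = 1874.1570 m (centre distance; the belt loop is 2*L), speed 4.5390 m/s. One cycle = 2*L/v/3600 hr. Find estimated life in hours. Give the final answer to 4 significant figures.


cycle_time = 2 * 1874.1570 / 4.5390 / 3600 = 0.229389 hr
life = 635452 * 0.229389 = 145800 hours


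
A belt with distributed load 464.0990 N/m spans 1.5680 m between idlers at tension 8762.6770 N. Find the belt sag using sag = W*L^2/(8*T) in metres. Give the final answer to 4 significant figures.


sag = 464.0990 * 1.5680^2 / (8 * 8762.6770)
sag = 0.01628 m


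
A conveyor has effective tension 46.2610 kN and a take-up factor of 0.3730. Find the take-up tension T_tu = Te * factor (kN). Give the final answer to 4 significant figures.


T_tu = 46.2610 * 0.3730
T_tu = 17.26 kN


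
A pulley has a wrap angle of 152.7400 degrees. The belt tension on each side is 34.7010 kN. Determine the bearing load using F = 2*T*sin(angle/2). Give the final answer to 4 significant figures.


F = 2 * 34.7010 * sin(152.7400/2 deg)
F = 67.45 kN


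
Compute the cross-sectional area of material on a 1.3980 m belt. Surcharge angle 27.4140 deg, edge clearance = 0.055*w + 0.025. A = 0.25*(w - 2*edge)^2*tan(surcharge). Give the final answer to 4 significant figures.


edge = 0.055*1.3980 + 0.025 = 0.10189 m
ew = 1.3980 - 2*0.10189 = 1.19422 m
A = 0.25 * 1.19422^2 * tan(27.4140 deg)
A = 0.1849 m^2


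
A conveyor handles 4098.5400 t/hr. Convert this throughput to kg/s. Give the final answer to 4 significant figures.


m_dot = 4098.5400 * 1000 / 3600
m_dot = 1138 kg/s


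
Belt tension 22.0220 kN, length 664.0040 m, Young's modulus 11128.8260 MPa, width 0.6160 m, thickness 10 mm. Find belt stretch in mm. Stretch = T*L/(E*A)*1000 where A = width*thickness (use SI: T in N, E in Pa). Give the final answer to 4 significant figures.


A = 0.6160 * 0.01 = 0.00616 m^2
Stretch = 22.0220*1000 * 664.0040 / (11128.8260e6 * 0.00616) * 1000
Stretch = 213.3 mm


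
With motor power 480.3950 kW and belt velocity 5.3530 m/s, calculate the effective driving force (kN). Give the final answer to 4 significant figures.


Te = P / v = 480.3950 / 5.3530
Te = 89.74 kN


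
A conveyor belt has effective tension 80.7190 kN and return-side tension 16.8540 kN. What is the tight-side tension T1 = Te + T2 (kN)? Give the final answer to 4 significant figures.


T1 = Te + T2 = 80.7190 + 16.8540
T1 = 97.57 kN


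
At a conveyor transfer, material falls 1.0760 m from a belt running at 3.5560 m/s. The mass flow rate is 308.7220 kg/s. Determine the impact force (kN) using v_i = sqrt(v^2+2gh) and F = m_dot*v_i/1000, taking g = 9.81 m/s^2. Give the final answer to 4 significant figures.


v_i = sqrt(3.5560^2 + 2*9.81*1.0760) = 5.81001 m/s
F = 308.7220 * 5.81001 / 1000
F = 1.794 kN


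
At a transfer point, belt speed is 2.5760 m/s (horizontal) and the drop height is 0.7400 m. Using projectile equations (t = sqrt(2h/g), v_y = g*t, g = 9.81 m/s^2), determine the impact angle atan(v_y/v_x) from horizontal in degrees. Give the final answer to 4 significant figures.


t = sqrt(2*0.7400/9.81) = 0.388415 s
v_y = 9.81 * 0.388415 = 3.81035 m/s
angle = atan(3.81035 / 2.5760) = 55.94 deg


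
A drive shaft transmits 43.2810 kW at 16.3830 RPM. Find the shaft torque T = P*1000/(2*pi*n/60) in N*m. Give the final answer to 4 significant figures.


omega = 2*pi*16.3830/60 = 1.71562 rad/s
T = 43.2810*1000 / 1.71562
T = 25230 N*m


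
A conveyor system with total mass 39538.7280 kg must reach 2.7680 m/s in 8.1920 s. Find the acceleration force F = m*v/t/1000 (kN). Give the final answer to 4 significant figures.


F = 39538.7280 * 2.7680 / 8.1920 / 1000
F = 13.36 kN


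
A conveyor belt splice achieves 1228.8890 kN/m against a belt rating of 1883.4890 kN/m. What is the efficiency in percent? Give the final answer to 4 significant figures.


Eff = 1228.8890 / 1883.4890 * 100
Eff = 65.25 %


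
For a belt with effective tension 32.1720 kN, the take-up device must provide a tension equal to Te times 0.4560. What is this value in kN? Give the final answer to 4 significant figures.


T_tu = 32.1720 * 0.4560
T_tu = 14.67 kN


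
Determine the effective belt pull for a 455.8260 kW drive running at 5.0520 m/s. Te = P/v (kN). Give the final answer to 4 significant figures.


Te = P / v = 455.8260 / 5.0520
Te = 90.23 kN


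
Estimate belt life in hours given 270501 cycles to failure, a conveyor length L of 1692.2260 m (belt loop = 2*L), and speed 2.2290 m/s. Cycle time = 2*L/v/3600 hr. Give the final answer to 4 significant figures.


cycle_time = 2 * 1692.2260 / 2.2290 / 3600 = 0.42177 hr
life = 270501 * 0.42177 = 114100 hours


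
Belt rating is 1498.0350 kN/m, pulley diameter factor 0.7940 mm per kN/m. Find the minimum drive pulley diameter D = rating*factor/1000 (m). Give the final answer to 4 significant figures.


D = 1498.0350 * 0.7940 / 1000
D = 1.189 m


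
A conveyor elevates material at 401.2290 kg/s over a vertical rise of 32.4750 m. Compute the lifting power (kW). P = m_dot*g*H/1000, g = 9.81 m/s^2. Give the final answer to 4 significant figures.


P = 401.2290 * 9.81 * 32.4750 / 1000
P = 127.8 kW


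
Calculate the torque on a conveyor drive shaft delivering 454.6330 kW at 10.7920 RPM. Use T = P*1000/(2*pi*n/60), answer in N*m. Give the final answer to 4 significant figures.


omega = 2*pi*10.7920/60 = 1.13014 rad/s
T = 454.6330*1000 / 1.13014
T = 402300 N*m


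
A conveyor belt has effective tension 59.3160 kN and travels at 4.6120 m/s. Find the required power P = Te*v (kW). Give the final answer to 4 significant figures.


P = Te * v = 59.3160 * 4.6120
P = 273.6 kW


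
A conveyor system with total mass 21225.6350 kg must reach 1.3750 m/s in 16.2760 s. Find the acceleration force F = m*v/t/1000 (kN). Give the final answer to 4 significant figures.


F = 21225.6350 * 1.3750 / 16.2760 / 1000
F = 1.793 kN


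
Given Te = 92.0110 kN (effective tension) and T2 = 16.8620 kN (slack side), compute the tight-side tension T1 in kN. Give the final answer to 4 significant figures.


T1 = Te + T2 = 92.0110 + 16.8620
T1 = 108.9 kN


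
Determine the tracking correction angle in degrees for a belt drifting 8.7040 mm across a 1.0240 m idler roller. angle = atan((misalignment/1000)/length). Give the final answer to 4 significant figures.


misalign_m = 8.7040 / 1000 = 0.008704 m
angle = atan(0.008704 / 1.0240)
angle = 0.4870 deg


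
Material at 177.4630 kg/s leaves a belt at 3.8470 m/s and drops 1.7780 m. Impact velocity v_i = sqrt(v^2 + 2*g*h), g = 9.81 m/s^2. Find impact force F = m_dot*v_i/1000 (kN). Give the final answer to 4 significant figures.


v_i = sqrt(3.8470^2 + 2*9.81*1.7780) = 7.04867 m/s
F = 177.4630 * 7.04867 / 1000
F = 1.251 kN


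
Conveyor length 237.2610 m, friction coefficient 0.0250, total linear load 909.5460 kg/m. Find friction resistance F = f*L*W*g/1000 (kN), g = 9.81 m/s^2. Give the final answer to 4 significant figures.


F = 0.0250 * 237.2610 * 909.5460 * 9.81 / 1000
F = 52.92 kN


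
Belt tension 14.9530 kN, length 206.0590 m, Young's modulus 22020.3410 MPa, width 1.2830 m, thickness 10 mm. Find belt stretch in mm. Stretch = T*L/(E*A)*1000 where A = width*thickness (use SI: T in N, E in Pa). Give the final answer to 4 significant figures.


A = 1.2830 * 0.01 = 0.01283 m^2
Stretch = 14.9530*1000 * 206.0590 / (22020.3410e6 * 0.01283) * 1000
Stretch = 10.91 mm


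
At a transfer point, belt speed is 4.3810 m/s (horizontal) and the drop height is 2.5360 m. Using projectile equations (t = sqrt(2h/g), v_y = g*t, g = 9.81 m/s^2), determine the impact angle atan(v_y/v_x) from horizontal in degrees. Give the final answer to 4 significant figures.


t = sqrt(2*2.5360/9.81) = 0.719043 s
v_y = 9.81 * 0.719043 = 7.05381 m/s
angle = atan(7.05381 / 4.3810) = 58.16 deg


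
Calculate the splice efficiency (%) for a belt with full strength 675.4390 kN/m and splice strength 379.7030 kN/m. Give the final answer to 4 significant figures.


Eff = 379.7030 / 675.4390 * 100
Eff = 56.22 %


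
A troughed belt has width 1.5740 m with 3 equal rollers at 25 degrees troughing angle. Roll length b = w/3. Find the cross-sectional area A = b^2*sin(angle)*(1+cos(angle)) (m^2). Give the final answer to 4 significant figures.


b = 1.5740/3 = 0.524667 m
A = 0.524667^2 * sin(25 deg) * (1 + cos(25 deg))
A = 0.2218 m^2


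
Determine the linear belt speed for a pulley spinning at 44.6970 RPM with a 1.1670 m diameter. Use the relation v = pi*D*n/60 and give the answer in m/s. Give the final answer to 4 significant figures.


v = pi * 1.1670 * 44.6970 / 60
v = 2.731 m/s


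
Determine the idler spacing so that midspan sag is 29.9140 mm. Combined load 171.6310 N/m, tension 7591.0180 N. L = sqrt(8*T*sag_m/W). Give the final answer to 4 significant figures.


sag = 29.9140/1000 = 0.029914 m
L = sqrt(8 * 7591.0180 * 0.029914 / 171.6310)
L = 3.253 m


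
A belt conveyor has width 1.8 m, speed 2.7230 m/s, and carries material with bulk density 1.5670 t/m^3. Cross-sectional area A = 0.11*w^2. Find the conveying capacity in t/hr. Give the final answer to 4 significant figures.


A = 0.11 * 1.8^2 = 0.3564 m^2
C = 0.3564 * 2.7230 * 1.5670 * 3600
C = 5475 t/hr


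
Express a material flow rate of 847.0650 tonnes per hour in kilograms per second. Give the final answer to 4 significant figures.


m_dot = 847.0650 * 1000 / 3600
m_dot = 235.3 kg/s


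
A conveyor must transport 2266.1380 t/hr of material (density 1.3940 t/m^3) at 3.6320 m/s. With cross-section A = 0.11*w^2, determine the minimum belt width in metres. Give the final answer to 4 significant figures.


A_req = 2266.1380 / (3.6320 * 1.3940 * 3600) = 0.12433 m^2
w = sqrt(0.12433 / 0.11)
w = 1.063 m


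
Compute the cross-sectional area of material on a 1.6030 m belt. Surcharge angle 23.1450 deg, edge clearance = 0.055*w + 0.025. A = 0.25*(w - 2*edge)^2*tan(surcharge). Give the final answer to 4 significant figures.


edge = 0.055*1.6030 + 0.025 = 0.113165 m
ew = 1.6030 - 2*0.113165 = 1.37667 m
A = 0.25 * 1.37667^2 * tan(23.1450 deg)
A = 0.2025 m^2


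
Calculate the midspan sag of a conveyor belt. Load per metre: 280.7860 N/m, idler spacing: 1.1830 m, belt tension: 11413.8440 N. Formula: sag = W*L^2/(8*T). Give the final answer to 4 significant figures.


sag = 280.7860 * 1.1830^2 / (8 * 11413.8440)
sag = 0.004304 m


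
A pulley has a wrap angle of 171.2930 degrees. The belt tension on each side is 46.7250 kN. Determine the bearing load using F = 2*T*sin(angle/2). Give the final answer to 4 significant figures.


F = 2 * 46.7250 * sin(171.2930/2 deg)
F = 93.18 kN


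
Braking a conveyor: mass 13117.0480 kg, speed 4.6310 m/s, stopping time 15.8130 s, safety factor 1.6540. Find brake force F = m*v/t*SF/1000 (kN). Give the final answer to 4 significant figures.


F = 13117.0480 * 4.6310 / 15.8130 * 1.6540 / 1000
F = 6.354 kN


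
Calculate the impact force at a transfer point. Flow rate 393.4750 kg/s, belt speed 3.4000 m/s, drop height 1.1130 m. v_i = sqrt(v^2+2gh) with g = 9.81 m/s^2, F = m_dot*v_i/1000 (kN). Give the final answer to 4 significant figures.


v_i = sqrt(3.4000^2 + 2*9.81*1.1130) = 5.77902 m/s
F = 393.4750 * 5.77902 / 1000
F = 2.274 kN


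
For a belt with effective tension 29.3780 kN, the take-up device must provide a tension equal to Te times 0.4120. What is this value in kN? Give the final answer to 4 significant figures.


T_tu = 29.3780 * 0.4120
T_tu = 12.10 kN


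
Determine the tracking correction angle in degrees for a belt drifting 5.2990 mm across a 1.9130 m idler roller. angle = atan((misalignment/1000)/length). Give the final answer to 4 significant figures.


misalign_m = 5.2990 / 1000 = 0.005299 m
angle = atan(0.005299 / 1.9130)
angle = 0.1587 deg


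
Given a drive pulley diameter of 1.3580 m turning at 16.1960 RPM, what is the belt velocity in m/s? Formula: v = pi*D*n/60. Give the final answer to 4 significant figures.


v = pi * 1.3580 * 16.1960 / 60
v = 1.152 m/s


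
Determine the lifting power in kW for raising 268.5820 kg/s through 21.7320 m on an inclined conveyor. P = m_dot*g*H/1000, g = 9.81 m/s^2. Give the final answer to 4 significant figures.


P = 268.5820 * 9.81 * 21.7320 / 1000
P = 57.26 kW


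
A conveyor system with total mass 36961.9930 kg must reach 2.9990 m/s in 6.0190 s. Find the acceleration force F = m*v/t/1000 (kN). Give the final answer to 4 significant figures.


F = 36961.9930 * 2.9990 / 6.0190 / 1000
F = 18.42 kN


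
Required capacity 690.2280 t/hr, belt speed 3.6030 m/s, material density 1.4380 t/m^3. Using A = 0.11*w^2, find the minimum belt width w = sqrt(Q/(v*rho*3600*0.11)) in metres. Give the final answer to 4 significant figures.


A_req = 690.2280 / (3.6030 * 1.4380 * 3600) = 0.0370056 m^2
w = sqrt(0.0370056 / 0.11)
w = 0.5800 m


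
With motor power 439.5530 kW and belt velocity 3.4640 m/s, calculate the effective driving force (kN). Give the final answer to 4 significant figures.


Te = P / v = 439.5530 / 3.4640
Te = 126.9 kN


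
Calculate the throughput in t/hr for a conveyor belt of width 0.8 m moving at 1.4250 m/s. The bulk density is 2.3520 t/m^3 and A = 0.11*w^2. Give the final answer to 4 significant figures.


A = 0.11 * 0.8^2 = 0.0704 m^2
C = 0.0704 * 1.4250 * 2.3520 * 3600
C = 849.4 t/hr


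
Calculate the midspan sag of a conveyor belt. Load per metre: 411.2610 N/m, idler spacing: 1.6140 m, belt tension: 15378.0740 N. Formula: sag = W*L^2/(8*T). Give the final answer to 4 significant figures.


sag = 411.2610 * 1.6140^2 / (8 * 15378.0740)
sag = 0.008708 m


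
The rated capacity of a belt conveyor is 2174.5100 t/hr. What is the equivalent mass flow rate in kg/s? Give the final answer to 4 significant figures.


m_dot = 2174.5100 * 1000 / 3600
m_dot = 604.0 kg/s


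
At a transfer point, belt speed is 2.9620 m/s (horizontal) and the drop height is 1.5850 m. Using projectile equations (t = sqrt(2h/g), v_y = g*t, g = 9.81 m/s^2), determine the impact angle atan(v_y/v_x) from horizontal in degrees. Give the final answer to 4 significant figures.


t = sqrt(2*1.5850/9.81) = 0.568454 s
v_y = 9.81 * 0.568454 = 5.57653 m/s
angle = atan(5.57653 / 2.9620) = 62.02 deg


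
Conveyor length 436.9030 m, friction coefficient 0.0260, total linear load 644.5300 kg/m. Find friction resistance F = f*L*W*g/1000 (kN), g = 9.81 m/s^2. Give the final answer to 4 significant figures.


F = 0.0260 * 436.9030 * 644.5300 * 9.81 / 1000
F = 71.82 kN


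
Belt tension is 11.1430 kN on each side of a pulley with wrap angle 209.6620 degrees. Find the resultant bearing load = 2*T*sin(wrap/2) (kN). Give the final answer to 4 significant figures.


F = 2 * 11.1430 * sin(209.6620/2 deg)
F = 21.54 kN


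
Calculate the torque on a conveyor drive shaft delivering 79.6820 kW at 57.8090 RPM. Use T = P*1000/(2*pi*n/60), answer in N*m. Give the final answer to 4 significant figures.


omega = 2*pi*57.8090/60 = 6.05374 rad/s
T = 79.6820*1000 / 6.05374
T = 13160 N*m


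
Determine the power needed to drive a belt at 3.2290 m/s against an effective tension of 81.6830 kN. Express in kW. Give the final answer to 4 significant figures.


P = Te * v = 81.6830 * 3.2290
P = 263.8 kW


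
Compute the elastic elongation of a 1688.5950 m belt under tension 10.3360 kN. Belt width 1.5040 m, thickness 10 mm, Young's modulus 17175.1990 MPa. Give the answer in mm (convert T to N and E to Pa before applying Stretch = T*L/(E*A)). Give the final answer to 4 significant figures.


A = 1.5040 * 0.01 = 0.01504 m^2
Stretch = 10.3360*1000 * 1688.5950 / (17175.1990e6 * 0.01504) * 1000
Stretch = 67.57 mm


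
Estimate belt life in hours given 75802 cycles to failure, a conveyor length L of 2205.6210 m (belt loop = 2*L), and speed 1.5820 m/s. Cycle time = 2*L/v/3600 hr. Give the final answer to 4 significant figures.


cycle_time = 2 * 2205.6210 / 1.5820 / 3600 = 0.774554 hr
life = 75802 * 0.774554 = 58710 hours


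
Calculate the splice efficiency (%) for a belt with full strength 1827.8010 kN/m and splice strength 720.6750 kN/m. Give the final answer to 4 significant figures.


Eff = 720.6750 / 1827.8010 * 100
Eff = 39.43 %


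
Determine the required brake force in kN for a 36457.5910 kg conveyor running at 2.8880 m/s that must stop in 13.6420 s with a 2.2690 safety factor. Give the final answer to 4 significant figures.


F = 36457.5910 * 2.8880 / 13.6420 * 2.2690 / 1000
F = 17.51 kN


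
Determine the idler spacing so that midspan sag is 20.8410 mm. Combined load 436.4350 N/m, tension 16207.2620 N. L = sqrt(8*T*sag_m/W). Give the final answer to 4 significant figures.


sag = 20.8410/1000 = 0.020841 m
L = sqrt(8 * 16207.2620 * 0.020841 / 436.4350)
L = 2.488 m


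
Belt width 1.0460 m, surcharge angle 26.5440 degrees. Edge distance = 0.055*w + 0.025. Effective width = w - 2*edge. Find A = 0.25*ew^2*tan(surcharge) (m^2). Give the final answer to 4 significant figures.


edge = 0.055*1.0460 + 0.025 = 0.08253 m
ew = 1.0460 - 2*0.08253 = 0.88094 m
A = 0.25 * 0.88094^2 * tan(26.5440 deg)
A = 0.09692 m^2


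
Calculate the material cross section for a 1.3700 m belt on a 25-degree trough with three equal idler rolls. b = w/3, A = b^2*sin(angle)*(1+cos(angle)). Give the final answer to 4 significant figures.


b = 1.3700/3 = 0.456667 m
A = 0.456667^2 * sin(25 deg) * (1 + cos(25 deg))
A = 0.1680 m^2


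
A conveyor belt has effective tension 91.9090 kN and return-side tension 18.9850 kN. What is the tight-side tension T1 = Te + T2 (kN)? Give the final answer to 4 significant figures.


T1 = Te + T2 = 91.9090 + 18.9850
T1 = 110.9 kN


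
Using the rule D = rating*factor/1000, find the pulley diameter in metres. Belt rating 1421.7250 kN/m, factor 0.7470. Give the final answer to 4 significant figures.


D = 1421.7250 * 0.7470 / 1000
D = 1.062 m


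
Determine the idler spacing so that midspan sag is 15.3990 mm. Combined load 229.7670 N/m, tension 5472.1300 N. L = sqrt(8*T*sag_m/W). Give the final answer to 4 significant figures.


sag = 15.3990/1000 = 0.015399 m
L = sqrt(8 * 5472.1300 * 0.015399 / 229.7670)
L = 1.713 m


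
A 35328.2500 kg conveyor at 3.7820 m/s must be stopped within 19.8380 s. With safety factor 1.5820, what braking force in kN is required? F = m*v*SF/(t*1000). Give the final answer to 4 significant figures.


F = 35328.2500 * 3.7820 / 19.8380 * 1.5820 / 1000
F = 10.65 kN


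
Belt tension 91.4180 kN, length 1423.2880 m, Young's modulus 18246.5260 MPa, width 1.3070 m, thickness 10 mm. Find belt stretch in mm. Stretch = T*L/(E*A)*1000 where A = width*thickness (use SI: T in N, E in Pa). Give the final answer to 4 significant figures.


A = 1.3070 * 0.01 = 0.01307 m^2
Stretch = 91.4180*1000 * 1423.2880 / (18246.5260e6 * 0.01307) * 1000
Stretch = 545.6 mm


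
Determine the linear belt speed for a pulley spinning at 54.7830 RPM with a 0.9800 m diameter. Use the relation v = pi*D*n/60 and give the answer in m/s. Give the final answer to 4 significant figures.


v = pi * 0.9800 * 54.7830 / 60
v = 2.811 m/s


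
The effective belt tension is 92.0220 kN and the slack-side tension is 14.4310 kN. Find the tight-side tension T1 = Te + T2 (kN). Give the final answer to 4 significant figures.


T1 = Te + T2 = 92.0220 + 14.4310
T1 = 106.5 kN


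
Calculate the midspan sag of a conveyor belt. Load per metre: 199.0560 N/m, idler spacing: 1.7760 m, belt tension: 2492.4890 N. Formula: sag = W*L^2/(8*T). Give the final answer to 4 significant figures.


sag = 199.0560 * 1.7760^2 / (8 * 2492.4890)
sag = 0.03149 m


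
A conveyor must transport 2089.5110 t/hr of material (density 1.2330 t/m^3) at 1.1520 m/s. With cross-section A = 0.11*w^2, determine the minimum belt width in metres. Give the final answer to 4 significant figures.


A_req = 2089.5110 / (1.1520 * 1.2330 * 3600) = 0.408627 m^2
w = sqrt(0.408627 / 0.11)
w = 1.927 m


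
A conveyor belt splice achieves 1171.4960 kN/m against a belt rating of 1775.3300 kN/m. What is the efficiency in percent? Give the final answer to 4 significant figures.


Eff = 1171.4960 / 1775.3300 * 100
Eff = 65.99 %


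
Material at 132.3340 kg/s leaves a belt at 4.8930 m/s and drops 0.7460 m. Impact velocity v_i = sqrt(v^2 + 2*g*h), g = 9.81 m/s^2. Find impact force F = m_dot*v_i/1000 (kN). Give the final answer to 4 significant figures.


v_i = sqrt(4.8930^2 + 2*9.81*0.7460) = 6.21112 m/s
F = 132.3340 * 6.21112 / 1000
F = 0.8219 kN


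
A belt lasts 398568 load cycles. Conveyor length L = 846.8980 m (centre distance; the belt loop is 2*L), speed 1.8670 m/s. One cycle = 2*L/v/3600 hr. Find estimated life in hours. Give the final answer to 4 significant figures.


cycle_time = 2 * 846.8980 / 1.8670 / 3600 = 0.252008 hr
life = 398568 * 0.252008 = 100400 hours


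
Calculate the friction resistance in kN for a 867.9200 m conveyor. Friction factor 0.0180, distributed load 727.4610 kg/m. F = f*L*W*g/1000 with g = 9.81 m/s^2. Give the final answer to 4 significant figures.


F = 0.0180 * 867.9200 * 727.4610 * 9.81 / 1000
F = 111.5 kN


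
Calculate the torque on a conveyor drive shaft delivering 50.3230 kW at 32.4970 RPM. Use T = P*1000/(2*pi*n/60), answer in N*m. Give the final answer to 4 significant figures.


omega = 2*pi*32.4970/60 = 3.40308 rad/s
T = 50.3230*1000 / 3.40308
T = 14790 N*m


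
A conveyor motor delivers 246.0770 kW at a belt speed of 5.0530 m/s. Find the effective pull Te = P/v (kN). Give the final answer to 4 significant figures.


Te = P / v = 246.0770 / 5.0530
Te = 48.70 kN


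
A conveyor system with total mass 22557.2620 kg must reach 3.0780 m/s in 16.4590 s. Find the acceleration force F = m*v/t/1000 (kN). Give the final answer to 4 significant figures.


F = 22557.2620 * 3.0780 / 16.4590 / 1000
F = 4.218 kN


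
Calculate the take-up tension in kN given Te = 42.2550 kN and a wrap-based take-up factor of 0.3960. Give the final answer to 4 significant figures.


T_tu = 42.2550 * 0.3960
T_tu = 16.73 kN


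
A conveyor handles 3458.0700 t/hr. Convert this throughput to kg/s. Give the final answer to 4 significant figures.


m_dot = 3458.0700 * 1000 / 3600
m_dot = 960.6 kg/s


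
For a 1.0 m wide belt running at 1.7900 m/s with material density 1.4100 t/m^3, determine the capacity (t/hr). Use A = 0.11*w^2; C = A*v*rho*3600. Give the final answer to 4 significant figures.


A = 0.11 * 1.0^2 = 0.11 m^2
C = 0.11 * 1.7900 * 1.4100 * 3600
C = 999.5 t/hr


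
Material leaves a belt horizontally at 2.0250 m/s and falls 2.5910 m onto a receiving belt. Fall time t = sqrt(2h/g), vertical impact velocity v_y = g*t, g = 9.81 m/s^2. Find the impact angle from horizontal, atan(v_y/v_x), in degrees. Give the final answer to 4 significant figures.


t = sqrt(2*2.5910/9.81) = 0.726799 s
v_y = 9.81 * 0.726799 = 7.1299 m/s
angle = atan(7.1299 / 2.0250) = 74.14 deg


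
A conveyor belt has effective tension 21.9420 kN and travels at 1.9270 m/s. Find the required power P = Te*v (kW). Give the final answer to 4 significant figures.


P = Te * v = 21.9420 * 1.9270
P = 42.28 kW


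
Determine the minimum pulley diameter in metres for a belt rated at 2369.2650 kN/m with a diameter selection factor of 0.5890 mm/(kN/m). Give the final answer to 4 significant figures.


D = 2369.2650 * 0.5890 / 1000
D = 1.395 m


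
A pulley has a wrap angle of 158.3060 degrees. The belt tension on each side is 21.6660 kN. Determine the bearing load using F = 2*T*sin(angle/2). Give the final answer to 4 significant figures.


F = 2 * 21.6660 * sin(158.3060/2 deg)
F = 42.56 kN


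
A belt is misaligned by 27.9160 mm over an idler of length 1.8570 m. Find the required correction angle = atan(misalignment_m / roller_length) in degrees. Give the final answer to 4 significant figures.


misalign_m = 27.9160 / 1000 = 0.027916 m
angle = atan(0.027916 / 1.8570)
angle = 0.8613 deg


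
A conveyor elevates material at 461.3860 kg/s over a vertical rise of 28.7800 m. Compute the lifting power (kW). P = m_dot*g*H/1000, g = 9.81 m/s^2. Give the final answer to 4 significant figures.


P = 461.3860 * 9.81 * 28.7800 / 1000
P = 130.3 kW


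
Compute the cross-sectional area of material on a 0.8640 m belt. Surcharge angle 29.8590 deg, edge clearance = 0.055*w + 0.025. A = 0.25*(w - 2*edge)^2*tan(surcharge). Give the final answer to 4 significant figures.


edge = 0.055*0.8640 + 0.025 = 0.07252 m
ew = 0.8640 - 2*0.07252 = 0.71896 m
A = 0.25 * 0.71896^2 * tan(29.8590 deg)
A = 0.07419 m^2


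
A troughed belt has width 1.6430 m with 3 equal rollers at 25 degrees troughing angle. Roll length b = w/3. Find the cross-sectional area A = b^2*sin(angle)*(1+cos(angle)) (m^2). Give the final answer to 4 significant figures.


b = 1.6430/3 = 0.547667 m
A = 0.547667^2 * sin(25 deg) * (1 + cos(25 deg))
A = 0.2416 m^2


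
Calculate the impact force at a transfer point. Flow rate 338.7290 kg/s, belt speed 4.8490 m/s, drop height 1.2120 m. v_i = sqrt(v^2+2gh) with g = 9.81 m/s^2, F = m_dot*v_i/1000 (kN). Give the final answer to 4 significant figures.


v_i = sqrt(4.8490^2 + 2*9.81*1.2120) = 6.87694 m/s
F = 338.7290 * 6.87694 / 1000
F = 2.329 kN


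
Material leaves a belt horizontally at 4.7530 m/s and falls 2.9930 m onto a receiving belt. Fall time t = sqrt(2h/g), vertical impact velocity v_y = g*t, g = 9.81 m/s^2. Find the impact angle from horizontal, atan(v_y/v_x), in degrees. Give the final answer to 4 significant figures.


t = sqrt(2*2.9930/9.81) = 0.781149 s
v_y = 9.81 * 0.781149 = 7.66307 m/s
angle = atan(7.66307 / 4.7530) = 58.19 deg


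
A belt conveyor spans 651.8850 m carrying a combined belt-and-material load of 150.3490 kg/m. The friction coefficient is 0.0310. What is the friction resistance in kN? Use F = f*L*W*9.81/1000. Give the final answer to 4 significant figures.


F = 0.0310 * 651.8850 * 150.3490 * 9.81 / 1000
F = 29.81 kN


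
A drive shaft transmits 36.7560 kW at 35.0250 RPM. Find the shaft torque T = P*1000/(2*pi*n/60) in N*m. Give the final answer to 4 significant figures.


omega = 2*pi*35.0250/60 = 3.66781 rad/s
T = 36.7560*1000 / 3.66781
T = 10020 N*m


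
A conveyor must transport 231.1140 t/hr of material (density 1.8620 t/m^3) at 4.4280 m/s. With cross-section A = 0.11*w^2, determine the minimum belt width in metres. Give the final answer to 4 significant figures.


A_req = 231.1140 / (4.4280 * 1.8620 * 3600) = 0.0077864 m^2
w = sqrt(0.0077864 / 0.11)
w = 0.2661 m


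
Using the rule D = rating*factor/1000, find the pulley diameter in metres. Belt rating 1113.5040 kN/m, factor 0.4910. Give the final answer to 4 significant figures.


D = 1113.5040 * 0.4910 / 1000
D = 0.5467 m


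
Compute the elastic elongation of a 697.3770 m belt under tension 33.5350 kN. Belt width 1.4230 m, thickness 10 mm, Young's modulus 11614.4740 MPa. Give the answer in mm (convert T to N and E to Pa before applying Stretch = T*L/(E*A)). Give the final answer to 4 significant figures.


A = 1.4230 * 0.01 = 0.01423 m^2
Stretch = 33.5350*1000 * 697.3770 / (11614.4740e6 * 0.01423) * 1000
Stretch = 141.5 mm


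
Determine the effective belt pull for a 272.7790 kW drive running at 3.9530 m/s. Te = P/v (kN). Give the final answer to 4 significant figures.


Te = P / v = 272.7790 / 3.9530
Te = 69.01 kN


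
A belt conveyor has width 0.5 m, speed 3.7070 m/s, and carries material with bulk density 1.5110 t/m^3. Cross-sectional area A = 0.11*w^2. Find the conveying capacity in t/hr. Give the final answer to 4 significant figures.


A = 0.11 * 0.5^2 = 0.0275 m^2
C = 0.0275 * 3.7070 * 1.5110 * 3600
C = 554.5 t/hr


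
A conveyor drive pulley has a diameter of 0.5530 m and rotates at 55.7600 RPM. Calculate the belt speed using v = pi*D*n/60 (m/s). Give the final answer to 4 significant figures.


v = pi * 0.5530 * 55.7600 / 60
v = 1.615 m/s


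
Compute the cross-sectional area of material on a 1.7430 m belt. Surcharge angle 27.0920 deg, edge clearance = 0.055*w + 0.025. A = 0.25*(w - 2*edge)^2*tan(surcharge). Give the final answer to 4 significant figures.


edge = 0.055*1.7430 + 0.025 = 0.120865 m
ew = 1.7430 - 2*0.120865 = 1.50127 m
A = 0.25 * 1.50127^2 * tan(27.0920 deg)
A = 0.2882 m^2


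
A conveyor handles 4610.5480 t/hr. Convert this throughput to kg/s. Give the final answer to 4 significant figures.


m_dot = 4610.5480 * 1000 / 3600
m_dot = 1281 kg/s


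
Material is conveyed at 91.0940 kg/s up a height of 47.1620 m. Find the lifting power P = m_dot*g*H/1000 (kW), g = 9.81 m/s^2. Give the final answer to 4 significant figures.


P = 91.0940 * 9.81 * 47.1620 / 1000
P = 42.15 kW


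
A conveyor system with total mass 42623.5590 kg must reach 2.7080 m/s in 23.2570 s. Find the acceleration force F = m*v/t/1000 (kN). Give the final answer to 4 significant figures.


F = 42623.5590 * 2.7080 / 23.2570 / 1000
F = 4.963 kN


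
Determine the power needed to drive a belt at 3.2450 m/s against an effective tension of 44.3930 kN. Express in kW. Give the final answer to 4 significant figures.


P = Te * v = 44.3930 * 3.2450
P = 144.1 kW


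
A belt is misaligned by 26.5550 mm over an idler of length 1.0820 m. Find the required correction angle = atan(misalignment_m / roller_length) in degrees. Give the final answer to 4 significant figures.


misalign_m = 26.5550 / 1000 = 0.026555 m
angle = atan(0.026555 / 1.0820)
angle = 1.406 deg


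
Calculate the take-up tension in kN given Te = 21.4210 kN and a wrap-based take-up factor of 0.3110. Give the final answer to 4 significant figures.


T_tu = 21.4210 * 0.3110
T_tu = 6.662 kN


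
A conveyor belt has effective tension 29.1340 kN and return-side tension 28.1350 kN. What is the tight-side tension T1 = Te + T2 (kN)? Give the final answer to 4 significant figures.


T1 = Te + T2 = 29.1340 + 28.1350
T1 = 57.27 kN


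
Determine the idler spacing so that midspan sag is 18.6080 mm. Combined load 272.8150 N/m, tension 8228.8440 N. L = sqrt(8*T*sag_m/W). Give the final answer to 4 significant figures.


sag = 18.6080/1000 = 0.018608 m
L = sqrt(8 * 8228.8440 * 0.018608 / 272.8150)
L = 2.119 m


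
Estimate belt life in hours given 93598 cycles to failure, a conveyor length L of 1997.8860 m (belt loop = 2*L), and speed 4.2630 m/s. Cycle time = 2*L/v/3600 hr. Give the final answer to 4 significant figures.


cycle_time = 2 * 1997.8860 / 4.2630 / 3600 = 0.260365 hr
life = 93598 * 0.260365 = 24370 hours


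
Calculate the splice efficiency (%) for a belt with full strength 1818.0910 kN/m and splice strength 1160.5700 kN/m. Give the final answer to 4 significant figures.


Eff = 1160.5700 / 1818.0910 * 100
Eff = 63.83 %


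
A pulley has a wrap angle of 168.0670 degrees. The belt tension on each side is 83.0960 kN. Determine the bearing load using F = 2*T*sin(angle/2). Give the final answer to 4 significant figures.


F = 2 * 83.0960 * sin(168.0670/2 deg)
F = 165.3 kN


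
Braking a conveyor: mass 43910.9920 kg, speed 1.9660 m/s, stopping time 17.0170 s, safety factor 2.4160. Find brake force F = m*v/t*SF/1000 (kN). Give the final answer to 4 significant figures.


F = 43910.9920 * 1.9660 / 17.0170 * 2.4160 / 1000
F = 12.26 kN


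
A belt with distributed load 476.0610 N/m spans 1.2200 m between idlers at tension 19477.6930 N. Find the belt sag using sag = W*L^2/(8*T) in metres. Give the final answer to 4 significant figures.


sag = 476.0610 * 1.2200^2 / (8 * 19477.6930)
sag = 0.004547 m


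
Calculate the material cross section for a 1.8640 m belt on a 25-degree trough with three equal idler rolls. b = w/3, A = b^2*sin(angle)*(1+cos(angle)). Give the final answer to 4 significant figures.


b = 1.8640/3 = 0.621333 m
A = 0.621333^2 * sin(25 deg) * (1 + cos(25 deg))
A = 0.3110 m^2


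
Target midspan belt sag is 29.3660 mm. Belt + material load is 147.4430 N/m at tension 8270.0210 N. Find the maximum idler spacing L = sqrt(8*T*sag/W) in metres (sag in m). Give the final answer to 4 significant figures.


sag = 29.3660/1000 = 0.029366 m
L = sqrt(8 * 8270.0210 * 0.029366 / 147.4430)
L = 3.630 m


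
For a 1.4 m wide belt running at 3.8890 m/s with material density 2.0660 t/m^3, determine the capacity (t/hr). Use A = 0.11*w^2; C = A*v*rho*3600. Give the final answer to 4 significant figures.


A = 0.11 * 1.4^2 = 0.2156 m^2
C = 0.2156 * 3.8890 * 2.0660 * 3600
C = 6236 t/hr


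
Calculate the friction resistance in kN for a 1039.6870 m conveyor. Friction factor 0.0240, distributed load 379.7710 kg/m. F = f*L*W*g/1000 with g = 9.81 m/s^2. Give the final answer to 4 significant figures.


F = 0.0240 * 1039.6870 * 379.7710 * 9.81 / 1000
F = 92.96 kN


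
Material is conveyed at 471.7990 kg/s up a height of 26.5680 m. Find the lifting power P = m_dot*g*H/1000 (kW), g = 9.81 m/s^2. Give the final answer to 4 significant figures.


P = 471.7990 * 9.81 * 26.5680 / 1000
P = 123.0 kW


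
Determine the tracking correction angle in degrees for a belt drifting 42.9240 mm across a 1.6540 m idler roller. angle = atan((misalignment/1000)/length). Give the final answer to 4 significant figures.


misalign_m = 42.9240 / 1000 = 0.042924 m
angle = atan(0.042924 / 1.6540)
angle = 1.487 deg


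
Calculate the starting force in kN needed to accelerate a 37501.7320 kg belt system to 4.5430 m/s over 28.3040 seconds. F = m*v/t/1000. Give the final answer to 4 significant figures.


F = 37501.7320 * 4.5430 / 28.3040 / 1000
F = 6.019 kN


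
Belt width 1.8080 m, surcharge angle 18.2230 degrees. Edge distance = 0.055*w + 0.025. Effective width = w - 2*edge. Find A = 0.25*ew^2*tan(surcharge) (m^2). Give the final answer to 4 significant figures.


edge = 0.055*1.8080 + 0.025 = 0.12444 m
ew = 1.8080 - 2*0.12444 = 1.55912 m
A = 0.25 * 1.55912^2 * tan(18.2230 deg)
A = 0.2001 m^2


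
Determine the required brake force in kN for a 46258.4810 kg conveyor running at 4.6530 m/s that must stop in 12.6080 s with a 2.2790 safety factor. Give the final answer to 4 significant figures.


F = 46258.4810 * 4.6530 / 12.6080 * 2.2790 / 1000
F = 38.91 kN


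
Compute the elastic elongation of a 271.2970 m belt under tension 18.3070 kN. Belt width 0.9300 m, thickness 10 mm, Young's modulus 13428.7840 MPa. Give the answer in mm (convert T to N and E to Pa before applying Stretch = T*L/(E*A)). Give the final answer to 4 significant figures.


A = 0.9300 * 0.01 = 0.00930 m^2
Stretch = 18.3070*1000 * 271.2970 / (13428.7840e6 * 0.00930) * 1000
Stretch = 39.77 mm


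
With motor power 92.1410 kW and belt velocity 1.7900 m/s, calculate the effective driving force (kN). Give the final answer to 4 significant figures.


Te = P / v = 92.1410 / 1.7900
Te = 51.48 kN
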